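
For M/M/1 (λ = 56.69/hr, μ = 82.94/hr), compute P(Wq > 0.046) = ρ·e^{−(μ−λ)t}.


ρ = 56.69/82.94 = 0.6835
P(Wq > t) = ρ·e^{−(μ−λ)t} = 0.6835·e^{−1.2075}
= 0.6835·0.298944 = 0.204330

Final: 0.204330


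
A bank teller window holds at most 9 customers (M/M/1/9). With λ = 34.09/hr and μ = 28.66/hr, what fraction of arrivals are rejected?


ρ = λ/μ = 34.09/28.66 = 1.1895
P_K = (1−ρ)ρ^K/(1−ρ^(K+1)) = (-0.1895·4.766036)/(1 − 5.669022)
= -0.902986/-4.669022 = 0.193399

Final: 0.193399


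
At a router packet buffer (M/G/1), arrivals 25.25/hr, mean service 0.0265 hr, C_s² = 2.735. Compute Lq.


ρ = λ·E[S] = 25.25·0.0265 = 0.6691
Lq = ρ²(1+C_s²)/(2(1−ρ)) = 0.4477·(1+2.735)/(2·0.3309)
= 0.4477·3.7350/0.6618 = 2.52703

Final: 2.52703


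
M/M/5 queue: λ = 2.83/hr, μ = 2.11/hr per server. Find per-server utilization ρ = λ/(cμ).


ρ = λ/(cμ) = 2.83/(5·2.11) = 2.83/10.55 = 0.2682

Final: 0.2682


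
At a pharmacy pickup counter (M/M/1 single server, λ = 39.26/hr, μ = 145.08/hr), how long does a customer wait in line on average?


ρ = 39.26/145.08 = 0.2706
Wq = ρ/(μ−λ) = 0.2706/(145.08 − 39.26) = 0.2706/105.82 = 0.002557 hr

Final: 0.002557 hr


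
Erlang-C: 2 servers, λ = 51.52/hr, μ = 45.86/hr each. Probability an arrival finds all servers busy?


a = λ/μ = 1.1234; ρ = a/2 = 0.5617
P₀ = 0.280648 (from M/M/c formula)
C(c,a) = [a^c/(c!(1−ρ))]·P₀ = [1.26207/(2·0.4383)]·0.280648
= 1.43976·0.280648 = 0.404067

Final: 0.404067


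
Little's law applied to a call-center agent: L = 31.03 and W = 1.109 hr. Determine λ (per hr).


λ = L/W = 31.03/1.109 = 27.9802 /hr

Final: 27.9802 /hr


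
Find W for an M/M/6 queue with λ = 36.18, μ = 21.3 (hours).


a = 1.6986; ρ = 0.2831; P₀ = 0.182842
Lq = P₀·a^c·ρ/(c!(1−ρ)²) = 0.003360
Wq = Lq/λ = 0.003360/36.18 = 0.00009286 hr
W = Wq + 1/μ = 0.00009286 + 0.04695 = 0.04704 hr

Final: 0.04704 hr


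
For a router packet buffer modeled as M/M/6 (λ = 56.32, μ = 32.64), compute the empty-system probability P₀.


a = λ/μ = 56.32/32.64 = 1.7255; ρ = a/c = 0.2876
Σ_{k=0}^{5} a^k/k! (terms k=0..5) = 1.00000 + 1.72549 + 1.48866 + 0.85622 + 0.36935 + 0.12746 = 5.56718
Tail: a^6/(6!(1−ρ)) = 26.39216/(720·0.7124) = 0.05145
P₀ = 1/(5.56718 + 0.05145) = 1/5.61864 = 0.177979

Final: 0.177979


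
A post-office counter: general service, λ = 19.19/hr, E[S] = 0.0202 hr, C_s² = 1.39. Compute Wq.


ρ = λ·E[S] = 19.19·0.0202 = 0.3876
E[S²] = E[S]²(1+C_s²) = 0.0202²·(1+1.39) = 0.0009752
Wq = λ·E[S²]/(2(1−ρ)) = 19.19·0.0009752/(2·0.6124) = 0.01528 hr

Final: 0.01528 hr


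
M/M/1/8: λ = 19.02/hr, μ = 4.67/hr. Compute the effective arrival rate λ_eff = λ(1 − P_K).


ρ = 4.0728; P_K = (1−ρ)ρ^8/(1−ρ^9) = 0.754471
λ_eff = λ(1 − P_K) = 19.02·(1 − 0.754471) = 19.02·0.245529 = 4.6700 /hr

Final: 4.6700 /hr


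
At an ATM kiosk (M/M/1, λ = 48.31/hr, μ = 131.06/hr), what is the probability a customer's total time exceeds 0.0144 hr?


W ~ Exponential(μ−λ) for M/M/1.
μ − λ = 131.06 − 48.31 = 82.7500
P(W > t) = e^{−(μ−λ)t} = e^{−1.1916} = 0.303735

Final: 0.303735


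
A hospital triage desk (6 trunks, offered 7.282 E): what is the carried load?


B(6,7.282) = 0.348617 (Erlang-B)
Carried load = a(1 − B) = 7.282·(1 − 0.348617) = 7.282·0.651383 = 4.7434 E

Final: 4.7434 Erlangs


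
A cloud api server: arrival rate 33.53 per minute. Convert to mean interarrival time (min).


Mean interarrival time = 1/λ = 1/33.53 minute = 0.02982 minute
In minutes: 0.02982 × 1 = 0.02982 min

Final: 0.02982 min


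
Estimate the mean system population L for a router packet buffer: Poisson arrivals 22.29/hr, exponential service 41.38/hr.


ρ = λ/μ = 22.29/41.38 = 0.5387
L = ρ/(1−ρ) = 0.5387/(1 − 0.5387) = 0.5387/0.4613 = 1.1676

Final: 1.1676


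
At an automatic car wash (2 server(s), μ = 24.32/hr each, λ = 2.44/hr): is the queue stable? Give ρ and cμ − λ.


Total capacity cμ = 2·24.32 = 48.64/hr
ρ = λ/(cμ) = 2.44/48.64 = 0.05016
Stable ⇔ ρ < 1: YES
Spare capacity = cμ − λ = 48.64 − 2.44 = 46.20/hr

Final: ρ = 0.05016; stable; margin = 46.20/hr


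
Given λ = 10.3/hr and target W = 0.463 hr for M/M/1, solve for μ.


W = 1/(μ−λ) ⇒ μ − λ = 1/W = 1/0.463 = 2.1598
μ = λ + 1/W = 10.3 + 2.1598 = 12.4598 per hr

Final: 12.4598 /hr


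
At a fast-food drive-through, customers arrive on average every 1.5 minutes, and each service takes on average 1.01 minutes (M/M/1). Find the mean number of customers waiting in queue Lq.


λ = 60/1.5 = 40.0000 /hr
μ = 60/1.01 = 59.4059 /hr
ρ = λ/μ = 40.0000/59.4059 = 0.6733
Lq = ρ²/(1−ρ) = 0.4534/0.3267 = 1.3879

Final: 1.3879


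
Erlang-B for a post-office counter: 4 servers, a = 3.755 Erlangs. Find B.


B(c,a) = (a^c/c!) / Σ_{k=0}^{c} a^k/k!
a^4/4! = 8.283779
Σ terms (k=0..4): 1.00000 + 3.75500 + 7.05001 + 8.82427 + 8.28378 = 28.913058
B = 8.283779/28.913058 = 0.286507

Final: 0.286507


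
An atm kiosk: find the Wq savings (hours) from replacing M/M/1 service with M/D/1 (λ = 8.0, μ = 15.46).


ρ = 8.0/15.46 = 0.5175
Wq(M/M/1) = ρ/(μ−λ) = 0.5175/7.46 = 0.06937 hr
Wq(M/D/1) = ρ/(2(μ−λ)) = 0.03468 hr
Savings = 0.06937 − 0.03468 = 0.03468 hr

Final: 0.03468 hr


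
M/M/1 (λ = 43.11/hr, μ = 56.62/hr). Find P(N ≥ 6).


ρ = 43.11/56.62 = 0.7614
P(N ≥ n) = ρ^n = 0.7614^6 = 0.194827

Final: 0.194827


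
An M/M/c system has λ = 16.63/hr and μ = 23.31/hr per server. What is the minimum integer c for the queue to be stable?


Stability requires cμ > λ ⇔ c > λ/μ.
λ/μ = 16.63/23.31 = 0.7134
Minimum integer c = ⌊0.7134⌋ + 1 = 1
Check: 1·23.31 = 23.31 > 16.63, while 0·23.31 = 0.00 ≤ 16.63

Final: 1 servers


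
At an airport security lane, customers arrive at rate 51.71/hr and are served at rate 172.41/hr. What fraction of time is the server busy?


ρ = λ/μ = 51.71/172.41 = 0.2999

Final: 0.2999


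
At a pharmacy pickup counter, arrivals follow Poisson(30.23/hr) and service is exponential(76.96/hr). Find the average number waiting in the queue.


ρ = 30.23/76.96 = 0.3928
Lq = ρ²/(1−ρ) = 0.1543/0.6072 = 0.2541

Final: 0.2541


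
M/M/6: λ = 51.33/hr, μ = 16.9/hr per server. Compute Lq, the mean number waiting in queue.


a = λ/μ = 3.0373; ρ = a/6 = 0.5062
P₀ = 0.047108
Lq = P₀·a^c·ρ / (c!·(1−ρ)²) = 0.047108·785.06815·0.5062/(720·0.24383)
= 0.10664

Final: 0.10664


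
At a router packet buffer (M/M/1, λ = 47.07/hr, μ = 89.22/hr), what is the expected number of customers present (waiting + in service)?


ρ = λ/μ = 47.07/89.22 = 0.5276
L = ρ/(1−ρ) = 0.5276/(1 − 0.5276) = 0.5276/0.4724 = 1.1167

Final: 1.1167


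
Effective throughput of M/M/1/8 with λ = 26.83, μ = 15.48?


ρ = 1.7332; P_K = (1−ρ)ρ^8/(1−ρ^9) = 0.426053
λ_eff = λ(1 − P_K) = 26.83·(1 − 0.426053) = 26.83·0.573947 = 15.3990 /hr

Final: 15.3990 /hr


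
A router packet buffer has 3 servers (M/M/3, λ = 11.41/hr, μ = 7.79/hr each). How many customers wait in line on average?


a = λ/μ = 1.4647; ρ = a/3 = 0.4882
P₀ = 0.219264
Lq = P₀·a^c·ρ / (c!·(1−ρ)²) = 0.219264·3.14228·0.4882/(6·0.26191)
= 0.21406

Final: 0.21406


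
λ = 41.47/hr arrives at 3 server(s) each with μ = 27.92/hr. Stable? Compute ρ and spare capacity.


Total capacity cμ = 3·27.92 = 83.76/hr
ρ = λ/(cμ) = 41.47/83.76 = 0.4951
Stable ⇔ ρ < 1: YES
Spare capacity = cμ − λ = 83.76 − 41.47 = 42.29/hr

Final: ρ = 0.4951; stable; margin = 42.29/hr


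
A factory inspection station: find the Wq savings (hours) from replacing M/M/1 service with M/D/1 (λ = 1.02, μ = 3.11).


ρ = 1.02/3.11 = 0.3280
Wq(M/M/1) = ρ/(μ−λ) = 0.3280/2.09 = 0.15693 hr
Wq(M/D/1) = ρ/(2(μ−λ)) = 0.07846 hr
Savings = 0.15693 − 0.07846 = 0.07846 hr

Final: 0.07846 hr


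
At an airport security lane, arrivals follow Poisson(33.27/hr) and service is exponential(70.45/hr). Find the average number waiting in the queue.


ρ = 33.27/70.45 = 0.4722
Lq = ρ²/(1−ρ) = 0.2230/0.5278 = 0.4226

Final: 0.4226


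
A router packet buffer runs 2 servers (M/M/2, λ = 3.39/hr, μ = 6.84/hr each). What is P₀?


a = λ/μ = 3.39/6.84 = 0.4956; ρ = a/c = 0.2478
Σ_{k=0}^{1} a^k/k! (terms k=0..1) = 1.00000 + 0.49561 = 1.49561
Tail: a^2/(2!(1−ρ)) = 0.24563/(2·0.7522) = 0.16328
P₀ = 1/(1.49561 + 0.16328) = 1/1.65889 = 0.602812

Final: 0.602812


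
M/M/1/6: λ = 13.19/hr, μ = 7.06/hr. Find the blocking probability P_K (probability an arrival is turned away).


ρ = λ/μ = 13.19/7.06 = 1.8683
P_K = (1−ρ)ρ^K/(1−ρ^(K+1)) = (-0.8683·42.524632)/(1 − 79.447578)
= -36.922946/-78.447578 = 0.470670

Final: 0.470670


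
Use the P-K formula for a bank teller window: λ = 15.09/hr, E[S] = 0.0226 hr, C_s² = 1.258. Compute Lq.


ρ = λ·E[S] = 15.09·0.0226 = 0.3410
Lq = ρ²(1+C_s²)/(2(1−ρ)) = 0.1163·(1+1.258)/(2·0.6590)
= 0.1163·2.2580/1.3179 = 0.19926

Final: 0.19926


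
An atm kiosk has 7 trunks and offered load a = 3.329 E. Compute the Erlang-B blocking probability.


B(c,a) = (a^c/c!) / Σ_{k=0}^{c} a^k/k!
a^7/7! = 0.899013
Σ terms (k=0..7): 1.00000 + 3.32900 + 5.54112 + 6.14880 + 5.11734 + 3.40712 + 1.89039 + 0.89901 = 27.332774
B = 0.899013/27.332774 = 0.032891

Final: 0.032891


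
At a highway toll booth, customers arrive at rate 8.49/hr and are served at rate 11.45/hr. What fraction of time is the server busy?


ρ = λ/μ = 8.49/11.45 = 0.7415

Final: 0.7415


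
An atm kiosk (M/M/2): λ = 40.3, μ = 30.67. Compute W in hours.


a = 1.3140; ρ = 0.6570; P₀ = 0.207005
Lq = P₀·a^c·ρ/(c!(1−ρ)²) = 0.99791
Wq = Lq/λ = 0.99791/40.3 = 0.02476 hr
W = Wq + 1/μ = 0.02476 + 0.03261 = 0.05737 hr

Final: 0.05737 hr


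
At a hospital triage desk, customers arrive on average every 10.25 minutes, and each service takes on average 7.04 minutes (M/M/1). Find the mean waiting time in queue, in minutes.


λ = 60/10.25 = 5.8537 /hr
μ = 60/7.04 = 8.5227 /hr
ρ = λ/μ = 5.8537/8.5227 = 0.6868
Wq = ρ/(μ−λ) = 0.6868/(8.5227−5.8537) = 0.25733 hr
In minutes: 0.25733·60 = 15.440 min

Final: 15.440 min


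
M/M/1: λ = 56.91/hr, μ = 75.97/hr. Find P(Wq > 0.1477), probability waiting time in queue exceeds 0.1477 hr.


ρ = 56.91/75.97 = 0.7491
P(Wq > t) = ρ·e^{−(μ−λ)t} = 0.7491·e^{−2.8152}
= 0.7491·0.059895 = 0.044868

Final: 0.044868


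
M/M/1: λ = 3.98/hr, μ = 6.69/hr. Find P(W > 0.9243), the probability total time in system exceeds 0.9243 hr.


W ~ Exponential(μ−λ) for M/M/1.
μ − λ = 6.69 − 3.98 = 2.7100
P(W > t) = e^{−(μ−λ)t} = e^{−2.5049} = 0.081688

Final: 0.081688


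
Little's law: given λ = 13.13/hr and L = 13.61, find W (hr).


W = L/λ = 13.61/13.13 = 1.0366 hr

Final: 1.0366 hr


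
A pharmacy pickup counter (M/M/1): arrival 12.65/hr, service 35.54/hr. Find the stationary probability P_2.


ρ = 12.65/35.54 = 0.3559
P_n = (1−ρ)·ρ^n = (1 − 0.3559)·0.3559^2 = 0.6441·0.126691 = 0.081597

Final: 0.081597


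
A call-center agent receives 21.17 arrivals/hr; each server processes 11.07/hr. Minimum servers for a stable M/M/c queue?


Stability requires cμ > λ ⇔ c > λ/μ.
λ/μ = 21.17/11.07 = 1.9124
Minimum integer c = ⌊1.9124⌋ + 1 = 2
Check: 2·11.07 = 22.14 > 21.17, while 1·11.07 = 11.07 ≤ 21.17

Final: 2 servers


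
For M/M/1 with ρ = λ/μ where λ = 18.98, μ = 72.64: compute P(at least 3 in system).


ρ = 18.98/72.64 = 0.2613
P(N ≥ n) = ρ^n = 0.2613^3 = 0.017839

Final: 0.017839


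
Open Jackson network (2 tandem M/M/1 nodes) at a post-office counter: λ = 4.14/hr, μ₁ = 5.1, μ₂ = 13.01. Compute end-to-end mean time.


Each node sees arrival rate λ = 4.14/hr (tandem ⇒ throughput preserved).
W₁ = 1/(μ₁−λ) = 1/(5.1−4.14) = 1.04167 hr
W₂ = 1/(μ₂−λ) = 1/(13.01−4.14) = 0.11274 hr
W_total = W₁ + W₂ = 1.04167 + 0.11274 = 1.15441 hr

Final: 1.15441 hr


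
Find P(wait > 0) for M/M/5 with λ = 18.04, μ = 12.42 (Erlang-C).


a = λ/μ = 1.4525; ρ = a/5 = 0.2905
P₀ = 0.233672 (from M/M/c formula)
C(c,a) = [a^c/(c!(1−ρ))]·P₀ = [6.46509/(120·0.7095)]·0.233672
= 0.07593·0.233672 = 0.017744

Final: 0.017744


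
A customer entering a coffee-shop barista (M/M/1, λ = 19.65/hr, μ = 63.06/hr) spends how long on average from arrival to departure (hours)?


W = 1/(μ−λ) = 1/(63.06 − 19.65) = 1/43.41 = 0.02304 hr

Final: 0.02304 hr


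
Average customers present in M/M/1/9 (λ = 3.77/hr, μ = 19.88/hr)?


ρ = 3.77/19.88 = 0.1896
L = ρ[1 − (K+1)ρ^K + Kρ^(K+1)] / [(1−ρ)(1−ρ^(K+1))]
Numerator: 0.1896·(1 − 10·0.0000003172 + 9·0.00000006015) = 0.189637
Denominator: (0.8104)·(1.000000) = 0.810362
L = 0.189637/0.810362 = 0.2340

Final: 0.2340


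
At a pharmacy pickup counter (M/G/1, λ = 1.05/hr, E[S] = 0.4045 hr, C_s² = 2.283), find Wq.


ρ = λ·E[S] = 1.05·0.4045 = 0.4247
E[S²] = E[S]²(1+C_s²) = 0.4045²·(1+2.283) = 0.537165
Wq = λ·E[S²]/(2(1−ρ)) = 1.05·0.537165/(2·0.5753) = 0.49022 hr

Final: 0.49022 hr


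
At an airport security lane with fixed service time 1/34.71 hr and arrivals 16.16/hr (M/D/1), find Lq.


ρ = 16.16/34.71 = 0.4656
M/D/1: Lq = ρ²/(2(1−ρ)) = 0.2168/(2·0.5344) = 0.20279

Final: 0.20279


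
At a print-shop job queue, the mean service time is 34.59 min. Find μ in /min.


μ = 1/(service time) in consistent units.
1 minute = 1 min, so μ = 1/34.59 = 0.02891 per minute

Final: 0.02891 /min


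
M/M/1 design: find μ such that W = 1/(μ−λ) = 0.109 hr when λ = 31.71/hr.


W = 1/(μ−λ) ⇒ μ − λ = 1/W = 1/0.109 = 9.1743
μ = λ + 1/W = 31.71 + 9.1743 = 40.8843 per hr

Final: 40.8843 /hr


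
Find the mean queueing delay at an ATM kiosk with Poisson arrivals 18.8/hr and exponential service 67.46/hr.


ρ = 18.8/67.46 = 0.2787
Wq = ρ/(μ−λ) = 0.2787/(67.46 − 18.8) = 0.2787/48.66 = 0.005727 hr

Final: 0.005727 hr


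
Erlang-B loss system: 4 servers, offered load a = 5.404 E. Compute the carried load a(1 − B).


B(4,5.404) = 0.428941 (Erlang-B)
Carried load = a(1 − B) = 5.404·(1 − 0.428941) = 5.404·0.571059 = 3.0860 E

Final: 3.0860 Erlangs


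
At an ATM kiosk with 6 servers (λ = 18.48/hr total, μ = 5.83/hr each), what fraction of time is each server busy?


ρ = λ/(cμ) = 18.48/(6·5.83) = 18.48/34.98 = 0.5283

Final: 0.5283


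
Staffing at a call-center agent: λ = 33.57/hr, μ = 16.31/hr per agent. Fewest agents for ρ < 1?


Stability requires cμ > λ ⇔ c > λ/μ.
λ/μ = 33.57/16.31 = 2.0582
Minimum integer c = ⌊2.0582⌋ + 1 = 3
Check: 3·16.31 = 48.93 > 33.57, while 2·16.31 = 32.62 ≤ 33.57

Final: 3 servers


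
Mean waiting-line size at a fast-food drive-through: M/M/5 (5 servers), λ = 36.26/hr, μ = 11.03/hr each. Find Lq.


a = λ/μ = 3.2874; ρ = a/5 = 0.6575
P₀ = 0.033535
Lq = P₀·a^c·ρ / (c!·(1−ρ)²) = 0.033535·383.93830·0.6575/(120·0.11732)
= 0.60130

Final: 0.60130


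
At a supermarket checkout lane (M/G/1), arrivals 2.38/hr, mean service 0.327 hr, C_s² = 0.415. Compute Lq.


ρ = λ·E[S] = 2.38·0.327 = 0.7783
Lq = ρ²(1+C_s²)/(2(1−ρ)) = 0.6057·(1+0.415)/(2·0.2217)
= 0.6057·1.4150/0.4435 = 1.93255

Final: 1.93255


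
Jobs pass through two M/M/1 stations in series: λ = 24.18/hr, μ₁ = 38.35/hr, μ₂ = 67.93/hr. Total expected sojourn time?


Each node sees arrival rate λ = 24.18/hr (tandem ⇒ throughput preserved).
W₁ = 1/(μ₁−λ) = 1/(38.35−24.18) = 0.07057 hr
W₂ = 1/(μ₂−λ) = 1/(67.93−24.18) = 0.02286 hr
W_total = W₁ + W₂ = 0.07057 + 0.02286 = 0.09343 hr

Final: 0.09343 hr


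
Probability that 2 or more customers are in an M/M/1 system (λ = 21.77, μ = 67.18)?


ρ = 21.77/67.18 = 0.3241
P(N ≥ n) = ρ^n = 0.3241^2 = 0.105011

Final: 0.105011


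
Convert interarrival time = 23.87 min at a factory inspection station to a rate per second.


λ = 1/(interarrival time) in consistent units.
1 second = 0.0166667 min, so λ = 0.0166667/23.87 = 0.0006982 per second

Final: 0.0006982 /sec


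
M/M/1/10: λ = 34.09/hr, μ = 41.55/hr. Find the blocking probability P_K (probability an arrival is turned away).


ρ = λ/μ = 34.09/41.55 = 0.8205
P_K = (1−ρ)ρ^K/(1−ρ^(K+1)) = (0.1795·0.138216)/(1 − 0.113401)
= 0.024816/0.886599 = 0.027990

Final: 0.027990


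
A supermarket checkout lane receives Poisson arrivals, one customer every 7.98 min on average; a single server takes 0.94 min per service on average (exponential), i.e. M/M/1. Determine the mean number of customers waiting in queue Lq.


λ = 60/7.98 = 7.5188 /hr
μ = 60/0.94 = 63.8298 /hr
ρ = λ/μ = 7.5188/63.8298 = 0.1178
Lq = ρ²/(1−ρ) = 0.01388/0.8822 = 0.01573

Final: 0.01573


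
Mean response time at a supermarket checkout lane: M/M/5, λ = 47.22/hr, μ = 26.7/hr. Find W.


a = 1.7685; ρ = 0.3537; P₀ = 0.169923
Lq = P₀·a^c·ρ/(c!(1−ρ)²) = 0.02075
Wq = Lq/λ = 0.02075/47.22 = 0.0004393 hr
W = Wq + 1/μ = 0.0004393 + 0.03745 = 0.03789 hr

Final: 0.03789 hr


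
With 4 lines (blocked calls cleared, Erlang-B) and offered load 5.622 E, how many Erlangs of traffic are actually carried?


B(4,5.622) = 0.444397 (Erlang-B)
Carried load = a(1 − B) = 5.622·(1 − 0.444397) = 5.622·0.555603 = 3.1236 E

Final: 3.1236 Erlangs


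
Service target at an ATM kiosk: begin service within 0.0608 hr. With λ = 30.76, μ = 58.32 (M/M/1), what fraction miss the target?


ρ = 30.76/58.32 = 0.5274
P(Wq > t) = ρ·e^{−(μ−λ)t} = 0.5274·e^{−1.6756}
= 0.5274·0.187187 = 0.098729

Final: 0.098729


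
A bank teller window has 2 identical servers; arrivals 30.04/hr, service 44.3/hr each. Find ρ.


ρ = λ/(cμ) = 30.04/(2·44.3) = 30.04/88.60 = 0.3391

Final: 0.3391


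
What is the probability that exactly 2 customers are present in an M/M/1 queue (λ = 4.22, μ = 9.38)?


ρ = 4.22/9.38 = 0.4499
P_n = (1−ρ)·ρ^n = (1 − 0.4499)·0.4499^2 = 0.5501·0.202404 = 0.111344

Final: 0.111344


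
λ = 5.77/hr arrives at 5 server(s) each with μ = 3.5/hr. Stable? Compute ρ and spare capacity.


Total capacity cμ = 5·3.5 = 17.50/hr
ρ = λ/(cμ) = 5.77/17.50 = 0.3297
Stable ⇔ ρ < 1: YES
Spare capacity = cμ − λ = 17.50 − 5.77 = 11.73/hr

Final: ρ = 0.3297; stable; margin = 11.73/hr


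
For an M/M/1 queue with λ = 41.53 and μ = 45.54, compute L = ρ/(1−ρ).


ρ = λ/μ = 41.53/45.54 = 0.9119
L = ρ/(1−ρ) = 0.9119/(1 − 0.9119) = 0.9119/0.08805 = 10.3566

Final: 10.3566


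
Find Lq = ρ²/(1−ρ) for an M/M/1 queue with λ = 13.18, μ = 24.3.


ρ = 13.18/24.3 = 0.5424
Lq = ρ²/(1−ρ) = 0.2942/0.4576 = 0.6429

Final: 0.6429


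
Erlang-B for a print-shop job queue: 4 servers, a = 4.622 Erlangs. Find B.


B(c,a) = (a^c/c!) / Σ_{k=0}^{c} a^k/k!
a^4/4! = 19.015534
Σ terms (k=0..4): 1.00000 + 4.62200 + 10.68144 + 16.45654 + 19.01553 = 51.775518
B = 19.015534/51.775518 = 0.367269

Final: 0.367269


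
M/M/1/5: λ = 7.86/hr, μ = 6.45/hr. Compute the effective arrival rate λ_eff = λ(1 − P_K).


ρ = 1.2186; P_K = (1−ρ)ρ^5/(1−ρ^6) = 0.258251
λ_eff = λ(1 − P_K) = 7.86·(1 − 0.258251) = 7.86·0.741749 = 5.8301 /hr

Final: 5.8301 /hr


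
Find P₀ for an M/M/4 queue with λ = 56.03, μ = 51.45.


a = λ/μ = 56.03/51.45 = 1.0890; ρ = a/c = 0.2723
Σ_{k=0}^{3} a^k/k! (terms k=0..3) = 1.00000 + 1.08902 + 0.59298 + 0.21526 = 2.89725
Tail: a^4/(4!(1−ρ)) = 1.40650/(24·0.7277) = 0.08053
P₀ = 1/(2.89725 + 0.08053) = 1/2.97778 = 0.335820

Final: 0.335820


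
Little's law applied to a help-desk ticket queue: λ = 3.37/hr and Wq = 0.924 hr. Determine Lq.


Lq = λWq = 3.37·0.924 = 3.1139

Final: 3.1139


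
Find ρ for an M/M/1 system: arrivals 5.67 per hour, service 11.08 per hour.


ρ = λ/μ = 5.67/11.08 = 0.5117

Final: 0.5117


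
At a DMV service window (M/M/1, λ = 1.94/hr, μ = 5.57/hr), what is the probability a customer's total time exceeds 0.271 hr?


W ~ Exponential(μ−λ) for M/M/1.
μ − λ = 5.57 − 1.94 = 3.6300
P(W > t) = e^{−(μ−λ)t} = e^{−0.9837} = 0.373914

Final: 0.373914


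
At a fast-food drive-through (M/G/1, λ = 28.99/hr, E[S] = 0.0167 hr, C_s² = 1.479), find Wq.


ρ = λ·E[S] = 28.99·0.0167 = 0.4841
E[S²] = E[S]²(1+C_s²) = 0.0167²·(1+1.479) = 0.0006914
Wq = λ·E[S²]/(2(1−ρ)) = 28.99·0.0006914/(2·0.5159) = 0.01943 hr

Final: 0.01943 hr


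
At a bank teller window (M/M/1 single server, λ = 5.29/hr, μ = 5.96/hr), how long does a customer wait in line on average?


ρ = 5.29/5.96 = 0.8876
Wq = ρ/(μ−λ) = 0.8876/(5.96 − 5.29) = 0.8876/0.6700 = 1.3248 hr

Final: 1.3248 hr


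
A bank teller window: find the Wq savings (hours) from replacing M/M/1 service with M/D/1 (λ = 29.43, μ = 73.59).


ρ = 29.43/73.59 = 0.3999
Wq(M/M/1) = ρ/(μ−λ) = 0.3999/44.16 = 0.009056 hr
Wq(M/D/1) = ρ/(2(μ−λ)) = 0.004528 hr
Savings = 0.009056 − 0.004528 = 0.004528 hr

Final: 0.004528 hr


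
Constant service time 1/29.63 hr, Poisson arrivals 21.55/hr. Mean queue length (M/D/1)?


ρ = 21.55/29.63 = 0.7273
M/D/1: Lq = ρ²/(2(1−ρ)) = 0.5290/(2·0.2727) = 0.96989

Final: 0.96989


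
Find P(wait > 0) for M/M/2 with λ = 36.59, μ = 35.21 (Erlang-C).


a = λ/μ = 1.0392; ρ = a/2 = 0.5196
P₀ = 0.316139 (from M/M/c formula)
C(c,a) = [a^c/(c!(1−ρ))]·P₀ = [1.07992/(2·0.4804)]·0.316139
= 1.12398·0.316139 = 0.355332

Final: 0.355332


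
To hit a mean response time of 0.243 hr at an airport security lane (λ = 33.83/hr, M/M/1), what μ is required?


W = 1/(μ−λ) ⇒ μ − λ = 1/W = 1/0.243 = 4.1152
μ = λ + 1/W = 33.83 + 4.1152 = 37.9452 per hr

Final: 37.9452 /hr


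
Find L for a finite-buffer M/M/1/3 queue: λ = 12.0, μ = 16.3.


ρ = 12.0/16.3 = 0.7362
L = ρ[1 − (K+1)ρ^K + Kρ^(K+1)] / [(1−ρ)(1−ρ^(K+1))]
Numerator: 0.7362·(1 − 4·0.399007 + 3·0.293748) = 0.209973
Denominator: (0.2638)·(0.706252) = 0.186312
L = 0.209973/0.186312 = 1.1270

Final: 1.1270


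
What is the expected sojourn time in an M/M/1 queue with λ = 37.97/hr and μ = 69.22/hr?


W = 1/(μ−λ) = 1/(69.22 − 37.97) = 1/31.25 = 0.03200 hr

Final: 0.03200 hr


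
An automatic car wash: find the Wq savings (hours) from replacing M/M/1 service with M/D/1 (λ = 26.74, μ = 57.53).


ρ = 26.74/57.53 = 0.4648
Wq(M/M/1) = ρ/(μ−λ) = 0.4648/30.79 = 0.01510 hr
Wq(M/D/1) = ρ/(2(μ−λ)) = 0.007548 hr
Savings = 0.01510 − 0.007548 = 0.007548 hr

Final: 0.007548 hr


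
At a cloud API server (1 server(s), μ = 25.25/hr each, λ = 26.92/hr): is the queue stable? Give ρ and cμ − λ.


Total capacity cμ = 1·25.25 = 25.25/hr
ρ = λ/(cμ) = 26.92/25.25 = 1.0661
Stable ⇔ ρ < 1: NO
Spare capacity = cμ − λ = 25.25 − 26.92 = -1.67/hr

Final: ρ = 1.0661; unstable; margin = -1.67/hr


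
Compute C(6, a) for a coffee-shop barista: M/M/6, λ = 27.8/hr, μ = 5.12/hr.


a = λ/μ = 5.4297; ρ = a/6 = 0.9049
P₀ = 0.002009 (from M/M/c formula)
C(c,a) = [a^c/(c!(1−ρ))]·P₀ = [25624.12296/(720·0.09505)]·0.002009
= 374.41641·0.002009 = 0.752130

Final: 0.752130


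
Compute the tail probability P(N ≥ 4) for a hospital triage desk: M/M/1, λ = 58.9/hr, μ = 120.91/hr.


ρ = 58.9/120.91 = 0.4871
P(N ≥ n) = ρ^n = 0.4871^4 = 0.056313

Final: 0.056313


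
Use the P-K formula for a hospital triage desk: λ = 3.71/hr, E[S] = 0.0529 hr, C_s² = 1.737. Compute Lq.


ρ = λ·E[S] = 3.71·0.0529 = 0.1963
Lq = ρ²(1+C_s²)/(2(1−ρ)) = 0.03852·(1+1.737)/(2·0.8037)
= 0.03852·2.7370/1.6075 = 0.06558

Final: 0.06558


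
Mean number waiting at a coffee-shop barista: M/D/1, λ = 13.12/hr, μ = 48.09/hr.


ρ = 13.12/48.09 = 0.2728
M/D/1: Lq = ρ²/(2(1−ρ)) = 0.07443/(2·0.7272) = 0.05118

Final: 0.05118


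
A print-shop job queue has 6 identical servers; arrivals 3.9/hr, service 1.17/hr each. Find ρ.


ρ = λ/(cμ) = 3.9/(6·1.17) = 3.9/7.02 = 0.5556

Final: 0.5556


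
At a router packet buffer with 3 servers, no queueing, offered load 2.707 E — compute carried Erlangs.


B(3,2.707) = 0.309645 (Erlang-B)
Carried load = a(1 − B) = 2.707·(1 − 0.309645) = 2.707·0.690355 = 1.8688 E

Final: 1.8688 Erlangs


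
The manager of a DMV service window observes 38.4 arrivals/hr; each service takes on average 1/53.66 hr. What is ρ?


ρ = λ/μ = 38.4/53.66 = 0.7156

Final: 0.7156


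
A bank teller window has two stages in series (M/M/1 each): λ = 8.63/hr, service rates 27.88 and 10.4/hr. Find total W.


Each node sees arrival rate λ = 8.63/hr (tandem ⇒ throughput preserved).
W₁ = 1/(μ₁−λ) = 1/(27.88−8.63) = 0.05195 hr
W₂ = 1/(μ₂−λ) = 1/(10.4−8.63) = 0.56497 hr
W_total = W₁ + W₂ = 0.05195 + 0.56497 = 0.61692 hr

Final: 0.61692 hr


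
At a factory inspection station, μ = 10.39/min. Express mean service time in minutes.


Mean service time = 1/μ = 1/10.39 minute = 0.09625 minute
In minutes: 0.09625 × 1 = 0.09625 min

Final: 0.09625 min


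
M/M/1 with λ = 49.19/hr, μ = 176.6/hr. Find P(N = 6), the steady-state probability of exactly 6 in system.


ρ = 49.19/176.6 = 0.2785
P_n = (1−ρ)·ρ^n = (1 − 0.2785)·0.2785^6 = 0.7215·0.0004670 = 0.0003369

Final: 0.0003369


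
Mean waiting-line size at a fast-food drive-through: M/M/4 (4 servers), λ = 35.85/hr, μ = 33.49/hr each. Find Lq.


a = λ/μ = 1.0705; ρ = a/4 = 0.2676
P₀ = 0.342165
Lq = P₀·a^c·ρ / (c!·(1−ρ)²) = 0.342165·1.31309·0.2676/(24·0.53638)
= 0.009340

Final: 0.009340


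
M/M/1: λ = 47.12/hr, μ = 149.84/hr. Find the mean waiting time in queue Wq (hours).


ρ = 47.12/149.84 = 0.3145
Wq = ρ/(μ−λ) = 0.3145/(149.84 − 47.12) = 0.3145/102.72 = 0.003061 hr

Final: 0.003061 hr


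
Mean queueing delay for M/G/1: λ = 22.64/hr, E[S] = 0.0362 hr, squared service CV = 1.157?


ρ = λ·E[S] = 22.64·0.0362 = 0.8196
E[S²] = E[S]²(1+C_s²) = 0.0362²·(1+1.157) = 0.002827
Wq = λ·E[S²]/(2(1−ρ)) = 22.64·0.002827/(2·0.1804) = 0.17734 hr

Final: 0.17734 hr


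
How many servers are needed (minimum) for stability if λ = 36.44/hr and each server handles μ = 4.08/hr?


Stability requires cμ > λ ⇔ c > λ/μ.
λ/μ = 36.44/4.08 = 8.9314
Minimum integer c = ⌊8.9314⌋ + 1 = 9
Check: 9·4.08 = 36.72 > 36.44, while 8·4.08 = 32.64 ≤ 36.44

Final: 9 servers


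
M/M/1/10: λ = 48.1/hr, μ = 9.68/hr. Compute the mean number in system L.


ρ = 48.1/9.68 = 4.9690
L = ρ[1 − (K+1)ρ^K + Kρ^(K+1)] / [(1−ρ)(1−ρ^(K+1))]
Numerator: 4.9690·(1 − 11·9176925.175004 + 10·45600217.036950) = 1764276170.741591
Denominator: (-3.9690)·(-45600216.036950) = 180987634.311945
L = 1764276170.741591/180987634.311945 = 9.7480

Final: 9.7480


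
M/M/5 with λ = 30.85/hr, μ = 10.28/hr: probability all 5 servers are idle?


a = λ/μ = 30.85/10.28 = 3.0010; ρ = a/c = 0.6002
Σ_{k=0}^{4} a^k/k! (terms k=0..4) = 1.00000 + 3.00097 + 4.50292 + 4.50438 + 3.37938 = 16.38765
Tail: a^5/(5!(1−ρ)) = 243.39422/(120·0.3998) = 5.07318
P₀ = 1/(16.38765 + 5.07318) = 1/21.46083 = 0.046597

Final: 0.046597


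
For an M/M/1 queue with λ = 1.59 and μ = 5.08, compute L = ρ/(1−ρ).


ρ = λ/μ = 1.59/5.08 = 0.3130
L = ρ/(1−ρ) = 0.3130/(1 − 0.3130) = 0.3130/0.6870 = 0.4556

Final: 0.4556


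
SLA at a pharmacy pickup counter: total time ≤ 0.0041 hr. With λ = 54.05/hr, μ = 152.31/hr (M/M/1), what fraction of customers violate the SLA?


W ~ Exponential(μ−λ) for M/M/1.
μ − λ = 152.31 − 54.05 = 98.2600
P(W > t) = e^{−(μ−λ)t} = e^{−0.4029} = 0.668402

Final: 0.668402


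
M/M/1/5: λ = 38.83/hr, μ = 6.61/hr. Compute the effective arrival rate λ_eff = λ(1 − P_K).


ρ = 5.8744; P_K = (1−ρ)ρ^5/(1−ρ^6) = 0.829791
λ_eff = λ(1 − P_K) = 38.83·(1 − 0.829791) = 38.83·0.170209 = 6.6092 /hr

Final: 6.6092 /hr


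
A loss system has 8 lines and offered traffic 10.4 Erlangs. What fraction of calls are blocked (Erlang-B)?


B(c,a) = (a^c/c!) / Σ_{k=0}^{c} a^k/k!
a^8/8! = 3394.268478
Σ terms (k=0..8): 1.00000 + 10.40000 + 54.08000 + 187.47733 + 487.44107 + 1013.87742 + 1757.38753 + 2610.97575 + 3394.26848 = 9516.907575
B = 3394.268478/9516.907575 = 0.356657

Final: 0.356657


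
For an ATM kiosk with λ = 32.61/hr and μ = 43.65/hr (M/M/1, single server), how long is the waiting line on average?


ρ = 32.61/43.65 = 0.7471
Lq = ρ²/(1−ρ) = 0.5581/0.2529 = 2.2067

Final: 2.2067


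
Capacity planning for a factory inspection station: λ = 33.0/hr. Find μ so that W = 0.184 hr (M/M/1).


W = 1/(μ−λ) ⇒ μ − λ = 1/W = 1/0.184 = 5.4348
μ = λ + 1/W = 33.0 + 5.4348 = 38.4348 per hr

Final: 38.4348 /hr


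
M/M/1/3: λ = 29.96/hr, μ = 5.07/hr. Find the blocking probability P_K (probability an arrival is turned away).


ρ = λ/μ = 29.96/5.07 = 5.9093
P_K = (1−ρ)ρ^K/(1−ρ^(K+1)) = (-4.9093·206.348611)/(1 − 1219.369699)
= -1013.021089/-1218.369699 = 0.831456

Final: 0.831456


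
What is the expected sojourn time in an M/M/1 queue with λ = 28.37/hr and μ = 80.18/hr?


W = 1/(μ−λ) = 1/(80.18 − 28.37) = 1/51.81 = 0.01930 hr

Final: 0.01930 hr


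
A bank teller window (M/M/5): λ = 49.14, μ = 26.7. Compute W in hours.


a = 1.8404; ρ = 0.3681; P₀ = 0.157987
Lq = P₀·a^c·ρ/(c!(1−ρ)²) = 0.02563
Wq = Lq/λ = 0.02563/49.14 = 0.0005215 hr
W = Wq + 1/μ = 0.0005215 + 0.03745 = 0.03797 hr

Final: 0.03797 hr


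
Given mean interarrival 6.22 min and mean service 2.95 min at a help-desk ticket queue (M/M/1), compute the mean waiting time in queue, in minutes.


λ = 60/6.22 = 9.6463 /hr
μ = 60/2.95 = 20.3390 /hr
ρ = λ/μ = 9.6463/20.3390 = 0.4743
Wq = ρ/(μ−λ) = 0.4743/(20.3390−9.6463) = 0.04436 hr
In minutes: 0.04436·60 = 2.661 min

Final: 2.661 min


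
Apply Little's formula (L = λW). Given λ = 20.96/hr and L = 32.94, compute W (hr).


W = L/λ = 32.94/20.96 = 1.5716 hr

Final: 1.5716 hr


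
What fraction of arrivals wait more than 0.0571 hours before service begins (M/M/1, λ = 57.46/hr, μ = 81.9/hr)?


ρ = 57.46/81.9 = 0.7016
P(Wq > t) = ρ·e^{−(μ−λ)t} = 0.7016·e^{−1.3955}
= 0.7016·0.247703 = 0.173785

Final: 0.173785


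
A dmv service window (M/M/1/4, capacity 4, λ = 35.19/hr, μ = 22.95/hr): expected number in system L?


ρ = 35.19/22.95 = 1.5333
L = ρ[1 − (K+1)ρ^K + Kρ^(K+1)] / [(1−ρ)(1−ρ^(K+1))]
Numerator: 1.5333·(1 − 5·5.527723 + 4·8.475843) = 11.139288
Denominator: (-0.5333)·(-7.475843) = 3.987116
L = 11.139288/3.987116 = 2.7938

Final: 2.7938


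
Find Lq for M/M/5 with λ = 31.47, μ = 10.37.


a = λ/μ = 3.0347; ρ = a/5 = 0.6069
P₀ = 0.044866
Lq = P₀·a^c·ρ / (c!·(1−ρ)²) = 0.044866·257.38897·0.6069/(120·0.15449)
= 0.37806

Final: 0.37806


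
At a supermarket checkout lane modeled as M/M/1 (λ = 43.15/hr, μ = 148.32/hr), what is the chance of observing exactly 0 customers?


ρ = 43.15/148.32 = 0.2909
P_n = (1−ρ)·ρ^n = (1 − 0.2909)·0.2909^0 = 0.7091·1.000000 = 0.709075

Final: 0.709075


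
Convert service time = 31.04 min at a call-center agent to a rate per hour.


μ = 1/(service time) in consistent units.
1 hour = 60 min, so μ = 60/31.04 = 1.9330 per hour

Final: 1.9330 /hr


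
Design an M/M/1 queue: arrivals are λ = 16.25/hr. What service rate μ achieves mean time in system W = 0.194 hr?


W = 1/(μ−λ) ⇒ μ − λ = 1/W = 1/0.194 = 5.1546
μ = λ + 1/W = 16.25 + 5.1546 = 21.4046 per hr

Final: 21.4046 /hr


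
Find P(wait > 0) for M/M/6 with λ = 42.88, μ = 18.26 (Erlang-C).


a = λ/μ = 2.3483; ρ = a/6 = 0.3914
P₀ = 0.095159 (from M/M/c formula)
C(c,a) = [a^c/(c!(1−ρ))]·P₀ = [167.69651/(720·0.6086)]·0.095159
= 0.38269·0.095159 = 0.036416

Final: 0.036416


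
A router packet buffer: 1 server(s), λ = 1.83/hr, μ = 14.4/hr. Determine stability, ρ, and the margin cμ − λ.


Total capacity cμ = 1·14.4 = 14.40/hr
ρ = λ/(cμ) = 1.83/14.40 = 0.1271
Stable ⇔ ρ < 1: YES
Spare capacity = cμ − λ = 14.40 − 1.83 = 12.57/hr

Final: ρ = 0.1271; stable; margin = 12.57/hr


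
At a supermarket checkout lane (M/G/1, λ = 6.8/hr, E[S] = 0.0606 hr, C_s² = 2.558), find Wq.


ρ = λ·E[S] = 6.8·0.0606 = 0.4121
E[S²] = E[S]²(1+C_s²) = 0.0606²·(1+2.558) = 0.013066
Wq = λ·E[S²]/(2(1−ρ)) = 6.8·0.013066/(2·0.5879) = 0.07556 hr

Final: 0.07556 hr


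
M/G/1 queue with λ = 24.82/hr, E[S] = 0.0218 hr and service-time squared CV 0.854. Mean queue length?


ρ = λ·E[S] = 24.82·0.0218 = 0.5411
Lq = ρ²(1+C_s²)/(2(1−ρ)) = 0.2928·(1+0.854)/(2·0.4589)
= 0.2928·1.8540/0.9178 = 0.59136

Final: 0.59136


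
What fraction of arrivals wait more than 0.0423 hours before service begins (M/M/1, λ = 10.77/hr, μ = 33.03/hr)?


ρ = 10.77/33.03 = 0.3261
P(Wq > t) = ρ·e^{−(μ−λ)t} = 0.3261·e^{−0.9416}
= 0.3261·0.390004 = 0.127168

Final: 0.127168


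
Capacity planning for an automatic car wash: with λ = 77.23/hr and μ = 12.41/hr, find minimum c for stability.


Stability requires cμ > λ ⇔ c > λ/μ.
λ/μ = 77.23/12.41 = 6.2232
Minimum integer c = ⌊6.2232⌋ + 1 = 7
Check: 7·12.41 = 86.87 > 77.23, while 6·12.41 = 74.46 ≤ 77.23

Final: 7 servers


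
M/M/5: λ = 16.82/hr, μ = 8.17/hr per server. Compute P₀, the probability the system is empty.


a = λ/μ = 16.82/8.17 = 2.0588; ρ = a/c = 0.4118
Σ_{k=0}^{4} a^k/k! (terms k=0..4) = 1.00000 + 2.05875 + 2.11923 + 1.45432 + 0.74852 = 7.38082
Tail: a^5/(5!(1−ρ)) = 36.98449/(120·0.5882) = 0.52393
P₀ = 1/(7.38082 + 0.52393) = 1/7.90476 = 0.126506

Final: 0.126506


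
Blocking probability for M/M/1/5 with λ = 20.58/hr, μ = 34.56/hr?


ρ = λ/μ = 20.58/34.56 = 0.5955
P_K = (1−ρ)ρ^K/(1−ρ^(K+1)) = (0.4045·0.074879)/(1 − 0.044589)
= 0.030289/0.955411 = 0.031703

Final: 0.031703


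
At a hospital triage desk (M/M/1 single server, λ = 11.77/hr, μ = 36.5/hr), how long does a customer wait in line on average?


ρ = 11.77/36.5 = 0.3225
Wq = ρ/(μ−λ) = 0.3225/(36.5 − 11.77) = 0.3225/24.73 = 0.01304 hr

Final: 0.01304 hr


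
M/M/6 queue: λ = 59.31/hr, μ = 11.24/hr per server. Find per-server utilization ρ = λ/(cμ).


ρ = λ/(cμ) = 59.31/(6·11.24) = 59.31/67.44 = 0.8794

Final: 0.8794


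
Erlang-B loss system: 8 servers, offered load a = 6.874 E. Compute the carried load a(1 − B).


B(8,6.874) = 0.171572 (Erlang-B)
Carried load = a(1 − B) = 6.874·(1 − 0.171572) = 6.874·0.828428 = 5.6946 E

Final: 5.6946 Erlangs


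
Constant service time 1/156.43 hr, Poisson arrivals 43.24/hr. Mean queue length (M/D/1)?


ρ = 43.24/156.43 = 0.2764
M/D/1: Lq = ρ²/(2(1−ρ)) = 0.07641/(2·0.7236) = 0.05280

Final: 0.05280


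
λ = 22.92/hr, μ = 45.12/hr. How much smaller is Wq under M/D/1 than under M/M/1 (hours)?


ρ = 22.92/45.12 = 0.5080
Wq(M/M/1) = ρ/(μ−λ) = 0.5080/22.20 = 0.02288 hr
Wq(M/D/1) = ρ/(2(μ−λ)) = 0.01144 hr
Savings = 0.02288 − 0.01144 = 0.01144 hr

Final: 0.01144 hr


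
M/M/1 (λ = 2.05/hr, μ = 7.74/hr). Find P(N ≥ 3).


ρ = 2.05/7.74 = 0.2649
P(N ≥ n) = ρ^n = 0.2649^3 = 0.018580

Final: 0.018580


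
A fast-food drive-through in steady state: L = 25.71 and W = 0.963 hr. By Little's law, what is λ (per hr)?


λ = L/W = 25.71/0.963 = 26.6978 /hr

Final: 26.6978 /hr


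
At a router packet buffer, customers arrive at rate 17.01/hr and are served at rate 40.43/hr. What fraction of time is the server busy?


ρ = λ/μ = 17.01/40.43 = 0.4207

Final: 0.4207


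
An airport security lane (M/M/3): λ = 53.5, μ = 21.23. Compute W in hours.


a = 2.5200; ρ = 0.8400; P₀ = 0.042797
Lq = P₀·a^c·ρ/(c!(1−ρ)²) = 3.74585
Wq = Lq/λ = 3.74585/53.5 = 0.07002 hr
W = Wq + 1/μ = 0.07002 + 0.04710 = 0.11712 hr

Final: 0.11712 hr


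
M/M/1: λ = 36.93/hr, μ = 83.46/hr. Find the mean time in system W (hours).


W = 1/(μ−λ) = 1/(83.46 − 36.93) = 1/46.53 = 0.02149 hr

Final: 0.02149 hr


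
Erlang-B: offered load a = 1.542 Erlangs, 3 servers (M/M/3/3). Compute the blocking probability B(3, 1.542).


B(c,a) = (a^c/c!) / Σ_{k=0}^{c} a^k/k!
a^3/3! = 0.611085
Σ terms (k=0..3): 1.00000 + 1.54200 + 1.18888 + 0.61109 = 4.341967
B = 0.611085/4.341967 = 0.140739

Final: 0.140739


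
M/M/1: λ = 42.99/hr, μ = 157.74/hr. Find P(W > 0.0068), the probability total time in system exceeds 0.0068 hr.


W ~ Exponential(μ−λ) for M/M/1.
μ − λ = 157.74 − 42.99 = 114.7500
P(W > t) = e^{−(μ−λ)t} = e^{−0.7803} = 0.458269

Final: 0.458269


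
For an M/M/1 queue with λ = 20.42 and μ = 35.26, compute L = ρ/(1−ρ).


ρ = λ/μ = 20.42/35.26 = 0.5791
L = ρ/(1−ρ) = 0.5791/(1 − 0.5791) = 0.5791/0.4209 = 1.3760

Final: 1.3760


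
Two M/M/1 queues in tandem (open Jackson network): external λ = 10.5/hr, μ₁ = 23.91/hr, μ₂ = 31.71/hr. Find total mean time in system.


Each node sees arrival rate λ = 10.5/hr (tandem ⇒ throughput preserved).
W₁ = 1/(μ₁−λ) = 1/(23.91−10.5) = 0.07457 hr
W₂ = 1/(μ₂−λ) = 1/(31.71−10.5) = 0.04715 hr
W_total = W₁ + W₂ = 0.07457 + 0.04715 = 0.12172 hr

Final: 0.12172 hr


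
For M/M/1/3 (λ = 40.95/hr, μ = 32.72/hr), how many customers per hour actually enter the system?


ρ = 1.2515; P_K = (1−ρ)ρ^3/(1−ρ^4) = 0.339260
λ_eff = λ(1 − P_K) = 40.95·(1 − 0.339260) = 40.95·0.660740 = 27.0573 /hr

Final: 27.0573 /hr


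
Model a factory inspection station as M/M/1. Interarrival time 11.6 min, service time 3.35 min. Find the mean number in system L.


λ = 60/11.6 = 5.1724 /hr
μ = 60/3.35 = 17.9104 /hr
ρ = λ/μ = 5.1724/17.9104 = 0.2888
L = ρ/(1−ρ) = 0.2888/0.7112 = 0.4061

Final: 0.4061


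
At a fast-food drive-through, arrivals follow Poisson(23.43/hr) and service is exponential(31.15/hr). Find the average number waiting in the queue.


ρ = 23.43/31.15 = 0.7522
Lq = ρ²/(1−ρ) = 0.5658/0.2478 = 2.2828

Final: 2.2828


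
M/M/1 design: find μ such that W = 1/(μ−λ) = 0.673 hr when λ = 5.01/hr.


W = 1/(μ−λ) ⇒ μ − λ = 1/W = 1/0.673 = 1.4859
μ = λ + 1/W = 5.01 + 1.4859 = 6.4959 per hr

Final: 6.4959 /hr


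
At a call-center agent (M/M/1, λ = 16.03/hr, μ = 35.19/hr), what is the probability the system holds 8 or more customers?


ρ = 16.03/35.19 = 0.4555
P(N ≥ n) = ρ^n = 0.4555^8 = 0.001854

Final: 0.001854


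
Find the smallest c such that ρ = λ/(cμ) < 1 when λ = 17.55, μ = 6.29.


Stability requires cμ > λ ⇔ c > λ/μ.
λ/μ = 17.55/6.29 = 2.7901
Minimum integer c = ⌊2.7901⌋ + 1 = 3
Check: 3·6.29 = 18.87 > 17.55, while 2·6.29 = 12.58 ≤ 17.55

Final: 3 servers


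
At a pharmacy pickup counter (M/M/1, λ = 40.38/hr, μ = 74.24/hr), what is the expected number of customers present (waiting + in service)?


ρ = λ/μ = 40.38/74.24 = 0.5439
L = ρ/(1−ρ) = 0.5439/(1 − 0.5439) = 0.5439/0.4561 = 1.1926

Final: 1.1926


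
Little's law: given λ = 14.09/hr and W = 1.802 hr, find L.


L = λW = 14.09·1.802 = 25.3902

Final: 25.3902


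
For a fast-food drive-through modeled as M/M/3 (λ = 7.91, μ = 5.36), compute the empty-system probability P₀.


a = λ/μ = 7.91/5.36 = 1.4757; ρ = a/c = 0.4919
Σ_{k=0}^{2} a^k/k! (terms k=0..2) = 1.00000 + 1.47575 + 1.08891 = 3.56466
Tail: a^3/(3!(1−ρ)) = 3.21392/(6·0.5081) = 1.05426
P₀ = 1/(3.56466 + 1.05426) = 1/4.61892 = 0.216501

Final: 0.216501
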